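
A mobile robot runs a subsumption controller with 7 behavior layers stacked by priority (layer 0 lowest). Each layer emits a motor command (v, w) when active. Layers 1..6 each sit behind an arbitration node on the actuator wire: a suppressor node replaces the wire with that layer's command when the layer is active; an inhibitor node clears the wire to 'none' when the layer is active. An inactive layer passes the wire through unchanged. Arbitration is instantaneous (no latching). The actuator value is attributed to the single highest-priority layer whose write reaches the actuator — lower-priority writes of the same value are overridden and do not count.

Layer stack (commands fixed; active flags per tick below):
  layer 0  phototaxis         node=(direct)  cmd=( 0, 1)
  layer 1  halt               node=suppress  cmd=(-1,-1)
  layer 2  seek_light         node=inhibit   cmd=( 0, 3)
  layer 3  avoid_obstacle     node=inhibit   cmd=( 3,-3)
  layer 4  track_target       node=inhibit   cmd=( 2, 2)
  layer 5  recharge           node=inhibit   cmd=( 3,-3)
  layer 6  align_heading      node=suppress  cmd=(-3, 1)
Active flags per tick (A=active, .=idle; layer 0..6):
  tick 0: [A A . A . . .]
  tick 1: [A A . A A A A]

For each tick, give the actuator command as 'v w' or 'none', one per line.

none
-3 1

tick 0:
  L0 phototaxis: active, feeds wire = (0, 1)
  L1 halt: active, suppressor → wire = (-1, -1)
  L2 seek_light: idle → wire stays (-1, -1)
  L3 avoid_obstacle: active, inhibitor → wire = none
  L4 track_target: idle → wire stays none
  L5 recharge: idle → wire stays none
  L6 align_heading: idle → wire stays none
  actuator = none
tick 1:
  L0 phototaxis: active, feeds wire = (0, 1)
  L1 halt: active, suppressor → wire = (-1, -1)
  L2 seek_light: idle → wire stays (-1, -1)
  L3 avoid_obstacle: active, inhibitor → wire = none
  L4 track_target: active, inhibitor → wire = none
  L5 recharge: active, inhibitor → wire = none
  L6 align_heading: active, suppressor → wire = (-3, 1)
  actuator = (-3, 1)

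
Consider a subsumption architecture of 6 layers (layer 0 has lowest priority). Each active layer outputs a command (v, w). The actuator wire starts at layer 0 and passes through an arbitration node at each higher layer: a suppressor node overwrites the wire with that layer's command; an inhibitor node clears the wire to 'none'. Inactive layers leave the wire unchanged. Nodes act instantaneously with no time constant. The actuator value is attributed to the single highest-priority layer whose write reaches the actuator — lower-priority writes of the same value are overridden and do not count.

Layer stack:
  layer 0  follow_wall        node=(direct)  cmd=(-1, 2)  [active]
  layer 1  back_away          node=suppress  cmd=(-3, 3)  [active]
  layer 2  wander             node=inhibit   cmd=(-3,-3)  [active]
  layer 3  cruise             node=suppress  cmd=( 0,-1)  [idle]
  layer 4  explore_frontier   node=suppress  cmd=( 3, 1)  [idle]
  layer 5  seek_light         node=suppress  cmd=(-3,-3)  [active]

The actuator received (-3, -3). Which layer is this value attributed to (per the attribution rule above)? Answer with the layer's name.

layer 0 (follow_wall) active — direct: (-1, 2)
layer 1 (back_away) active — suppresses: (-3, 3)
layer 2 (wander) active — inhibits: none
layer 3 (cruise) idle — unchanged: none
layer 4 (explore_frontier) idle — unchanged: none
layer 5 (seek_light) active — suppresses: (-3, -3)
→ actuator (-3, -3)
last writer: layer 5 = seek_light

seek_light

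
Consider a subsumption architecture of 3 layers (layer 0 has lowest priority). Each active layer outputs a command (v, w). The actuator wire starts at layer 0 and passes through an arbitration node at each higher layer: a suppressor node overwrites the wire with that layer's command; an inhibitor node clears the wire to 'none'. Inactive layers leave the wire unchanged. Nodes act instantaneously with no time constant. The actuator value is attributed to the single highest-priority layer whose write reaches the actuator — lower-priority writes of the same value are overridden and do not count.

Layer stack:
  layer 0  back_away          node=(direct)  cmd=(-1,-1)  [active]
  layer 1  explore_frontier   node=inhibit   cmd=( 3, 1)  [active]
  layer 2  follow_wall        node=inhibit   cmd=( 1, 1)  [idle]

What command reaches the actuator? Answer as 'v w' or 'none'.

none

layer 0 (back_away) active — direct: (-1, -1)
layer 1 (explore_frontier) active — inhibits: none
layer 2 (follow_wall) idle — unchanged: none
→ actuator none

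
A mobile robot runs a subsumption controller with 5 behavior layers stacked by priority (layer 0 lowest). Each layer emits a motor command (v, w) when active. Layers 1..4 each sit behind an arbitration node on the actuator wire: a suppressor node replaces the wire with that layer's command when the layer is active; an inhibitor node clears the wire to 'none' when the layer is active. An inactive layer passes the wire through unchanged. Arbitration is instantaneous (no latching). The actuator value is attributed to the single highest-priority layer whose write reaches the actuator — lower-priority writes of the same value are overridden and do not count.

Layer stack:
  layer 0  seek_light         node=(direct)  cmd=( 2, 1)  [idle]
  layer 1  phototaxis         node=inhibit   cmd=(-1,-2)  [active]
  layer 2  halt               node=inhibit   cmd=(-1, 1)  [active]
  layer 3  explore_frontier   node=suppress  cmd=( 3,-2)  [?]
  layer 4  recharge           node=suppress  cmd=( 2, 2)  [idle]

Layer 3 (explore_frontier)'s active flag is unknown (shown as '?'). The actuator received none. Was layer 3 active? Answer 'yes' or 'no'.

no

If layer 3 is active=yes:
  actuator would be (3, -2)
If layer 3 is active=no:
  actuator would be none
Observed none, so layer 3 was idle.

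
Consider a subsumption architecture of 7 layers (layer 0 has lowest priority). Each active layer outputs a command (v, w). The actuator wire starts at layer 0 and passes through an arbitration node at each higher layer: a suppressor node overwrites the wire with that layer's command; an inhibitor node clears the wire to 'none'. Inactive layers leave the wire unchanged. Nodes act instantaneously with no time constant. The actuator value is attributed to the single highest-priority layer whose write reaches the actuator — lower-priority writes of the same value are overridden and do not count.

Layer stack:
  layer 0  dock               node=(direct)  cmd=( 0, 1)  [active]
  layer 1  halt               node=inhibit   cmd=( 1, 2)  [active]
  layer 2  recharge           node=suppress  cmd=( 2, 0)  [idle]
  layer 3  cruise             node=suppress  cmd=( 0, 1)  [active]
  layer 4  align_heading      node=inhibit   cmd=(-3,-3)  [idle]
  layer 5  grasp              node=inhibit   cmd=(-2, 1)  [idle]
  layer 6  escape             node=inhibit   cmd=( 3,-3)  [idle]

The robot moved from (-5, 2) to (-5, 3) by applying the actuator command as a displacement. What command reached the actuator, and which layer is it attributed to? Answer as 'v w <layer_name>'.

0 1 cruise

displacement = (-5, 3) − (-5, 2) = (0, 1)
layer 0 (dock) active — direct: (0, 1)
layer 1 (halt) active — inhibits: none
layer 2 (recharge) idle — unchanged: none
layer 3 (cruise) active — suppresses: (0, 1)
layer 4 (align_heading) idle — unchanged: (0, 1)
layer 5 (grasp) idle — unchanged: (0, 1)
layer 6 (escape) idle — unchanged: (0, 1)
→ actuator (0, 1) — from layer 3 (cruise)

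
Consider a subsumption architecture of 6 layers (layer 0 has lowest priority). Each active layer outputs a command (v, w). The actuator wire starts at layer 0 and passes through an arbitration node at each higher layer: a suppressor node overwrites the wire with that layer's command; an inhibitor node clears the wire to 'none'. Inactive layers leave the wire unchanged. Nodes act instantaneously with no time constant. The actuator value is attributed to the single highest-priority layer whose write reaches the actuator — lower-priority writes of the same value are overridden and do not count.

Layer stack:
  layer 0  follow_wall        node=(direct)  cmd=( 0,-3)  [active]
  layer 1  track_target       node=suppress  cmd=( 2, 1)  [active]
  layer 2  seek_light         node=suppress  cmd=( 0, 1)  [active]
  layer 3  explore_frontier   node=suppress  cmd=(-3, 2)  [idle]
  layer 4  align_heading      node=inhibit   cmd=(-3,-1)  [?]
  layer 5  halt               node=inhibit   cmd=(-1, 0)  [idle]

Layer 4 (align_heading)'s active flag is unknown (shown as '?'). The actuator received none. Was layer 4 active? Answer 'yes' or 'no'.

If layer 4 is active=yes:
  actuator would be none
If layer 4 is active=no:
  actuator would be (0, 1)
Observed none, so layer 4 was active.

yes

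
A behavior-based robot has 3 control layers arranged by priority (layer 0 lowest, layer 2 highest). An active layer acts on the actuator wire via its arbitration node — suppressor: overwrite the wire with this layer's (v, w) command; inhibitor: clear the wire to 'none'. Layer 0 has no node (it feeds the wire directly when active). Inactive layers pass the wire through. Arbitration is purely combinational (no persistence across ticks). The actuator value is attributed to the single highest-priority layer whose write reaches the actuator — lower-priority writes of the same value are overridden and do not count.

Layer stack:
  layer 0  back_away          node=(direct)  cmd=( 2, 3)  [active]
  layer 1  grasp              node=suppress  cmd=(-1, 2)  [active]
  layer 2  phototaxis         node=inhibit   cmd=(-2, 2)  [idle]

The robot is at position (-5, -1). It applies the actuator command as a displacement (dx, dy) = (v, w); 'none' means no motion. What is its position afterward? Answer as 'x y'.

-6 1

layer 0 (back_away) active — direct: (2, 3)
layer 1 (grasp) active — suppresses: (-1, 2)
layer 2 (phototaxis) idle — unchanged: (-1, 2)
→ actuator (-1, 2)
position: (-5, -1) + (-1, 2) = (-6, 1)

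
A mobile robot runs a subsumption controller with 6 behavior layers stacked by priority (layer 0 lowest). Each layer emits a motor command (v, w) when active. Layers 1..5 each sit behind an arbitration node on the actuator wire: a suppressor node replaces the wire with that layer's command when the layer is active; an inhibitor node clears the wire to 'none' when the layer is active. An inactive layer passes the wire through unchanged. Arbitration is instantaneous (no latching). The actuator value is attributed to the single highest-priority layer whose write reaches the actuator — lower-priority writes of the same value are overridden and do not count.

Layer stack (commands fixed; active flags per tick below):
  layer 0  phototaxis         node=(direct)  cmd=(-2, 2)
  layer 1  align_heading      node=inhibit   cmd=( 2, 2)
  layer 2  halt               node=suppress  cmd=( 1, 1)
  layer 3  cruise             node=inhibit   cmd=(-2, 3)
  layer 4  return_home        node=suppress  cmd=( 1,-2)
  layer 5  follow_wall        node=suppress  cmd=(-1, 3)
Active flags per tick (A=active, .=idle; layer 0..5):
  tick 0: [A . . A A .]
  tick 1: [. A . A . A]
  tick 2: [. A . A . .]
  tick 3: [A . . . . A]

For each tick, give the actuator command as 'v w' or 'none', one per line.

tick 0:
  layer 0 (phototaxis) active — direct: (-2, 2)
  layer 1 (align_heading) idle — unchanged: (-2, 2)
  layer 2 (halt) idle — unchanged: (-2, 2)
  layer 3 (cruise) active — inhibits: none
  layer 4 (return_home) active — suppresses: (1, -2)
  layer 5 (follow_wall) idle — unchanged: (1, -2)
  → actuator (1, -2)
tick 1:
  layer 0 (phototaxis) idle — none
  layer 1 (align_heading) active — inhibits: none
  layer 2 (halt) idle — unchanged: none
  layer 3 (cruise) active — inhibits: none
  layer 4 (return_home) idle — unchanged: none
  layer 5 (follow_wall) active — suppresses: (-1, 3)
  → actuator (-1, 3)
tick 2:
  layer 0 (phototaxis) idle — none
  layer 1 (align_heading) active — inhibits: none
  layer 2 (halt) idle — unchanged: none
  layer 3 (cruise) active — inhibits: none
  layer 4 (return_home) idle — unchanged: none
  layer 5 (follow_wall) idle — unchanged: none
  → actuator none
tick 3:
  layer 0 (phototaxis) active — direct: (-2, 2)
  layer 1 (align_heading) idle — unchanged: (-2, 2)
  layer 2 (halt) idle — unchanged: (-2, 2)
  layer 3 (cruise) idle — unchanged: (-2, 2)
  layer 4 (return_home) idle — unchanged: (-2, 2)
  layer 5 (follow_wall) active — suppresses: (-1, 3)
  → actuator (-1, 3)

1 -2
-1 3
none
-1 3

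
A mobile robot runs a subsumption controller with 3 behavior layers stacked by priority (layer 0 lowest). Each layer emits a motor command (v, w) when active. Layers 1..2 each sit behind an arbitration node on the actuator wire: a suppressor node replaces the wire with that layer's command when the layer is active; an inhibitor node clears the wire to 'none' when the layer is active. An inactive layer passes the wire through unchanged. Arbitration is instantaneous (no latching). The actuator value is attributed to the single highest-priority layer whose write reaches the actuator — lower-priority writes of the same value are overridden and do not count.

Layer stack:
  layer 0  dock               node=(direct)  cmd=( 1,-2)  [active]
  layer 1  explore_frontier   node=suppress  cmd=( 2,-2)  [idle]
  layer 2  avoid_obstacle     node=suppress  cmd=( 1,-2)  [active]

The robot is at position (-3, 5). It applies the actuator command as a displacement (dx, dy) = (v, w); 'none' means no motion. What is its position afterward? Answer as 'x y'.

-2 3

layer 0 (dock) active — direct: (1, -2)
layer 1 (explore_frontier) idle — unchanged: (1, -2)
layer 2 (avoid_obstacle) active — suppresses: (1, -2)
→ actuator (1, -2)
position: (-3, 5) + (1, -2) = (-2, 3)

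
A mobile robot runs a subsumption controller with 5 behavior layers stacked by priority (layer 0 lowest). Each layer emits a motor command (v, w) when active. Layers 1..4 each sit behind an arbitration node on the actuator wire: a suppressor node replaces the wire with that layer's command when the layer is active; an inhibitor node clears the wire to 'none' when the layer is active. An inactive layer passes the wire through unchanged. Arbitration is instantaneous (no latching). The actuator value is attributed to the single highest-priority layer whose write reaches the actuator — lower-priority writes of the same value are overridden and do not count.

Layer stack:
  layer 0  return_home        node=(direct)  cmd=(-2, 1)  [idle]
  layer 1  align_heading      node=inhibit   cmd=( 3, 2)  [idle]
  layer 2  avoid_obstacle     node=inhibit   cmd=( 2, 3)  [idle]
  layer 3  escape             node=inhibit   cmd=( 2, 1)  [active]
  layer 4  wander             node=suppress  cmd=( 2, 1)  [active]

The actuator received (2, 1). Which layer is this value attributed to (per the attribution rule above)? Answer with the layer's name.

wander

L0 return_home: idle → wire = none
L1 align_heading: idle → wire stays none
L2 avoid_obstacle: idle → wire stays none
L3 escape: active, inhibitor → wire = none
L4 wander: active, suppressor → wire = (2, 1)
actuator = (2, 1)
last writer: layer 4 = wander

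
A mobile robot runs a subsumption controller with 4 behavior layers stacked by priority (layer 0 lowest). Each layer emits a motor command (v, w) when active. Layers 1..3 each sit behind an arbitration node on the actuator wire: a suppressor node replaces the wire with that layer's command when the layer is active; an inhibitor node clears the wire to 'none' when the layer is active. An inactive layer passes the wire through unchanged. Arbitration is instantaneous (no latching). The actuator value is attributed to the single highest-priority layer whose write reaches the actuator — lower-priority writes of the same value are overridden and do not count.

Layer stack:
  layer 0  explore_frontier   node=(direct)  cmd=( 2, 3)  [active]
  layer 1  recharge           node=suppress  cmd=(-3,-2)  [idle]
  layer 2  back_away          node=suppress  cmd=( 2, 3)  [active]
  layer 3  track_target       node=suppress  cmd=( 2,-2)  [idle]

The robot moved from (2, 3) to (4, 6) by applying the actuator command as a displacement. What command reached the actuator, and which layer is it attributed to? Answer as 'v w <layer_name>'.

2 3 back_away

displacement = (4, 6) − (2, 3) = (2, 3)
layer 0 (explore_frontier) active — direct: (2, 3)
layer 1 (recharge) idle — unchanged: (2, 3)
layer 2 (back_away) active — suppresses: (2, 3)
layer 3 (track_target) idle — unchanged: (2, 3)
→ actuator (2, 3) — from layer 2 (back_away)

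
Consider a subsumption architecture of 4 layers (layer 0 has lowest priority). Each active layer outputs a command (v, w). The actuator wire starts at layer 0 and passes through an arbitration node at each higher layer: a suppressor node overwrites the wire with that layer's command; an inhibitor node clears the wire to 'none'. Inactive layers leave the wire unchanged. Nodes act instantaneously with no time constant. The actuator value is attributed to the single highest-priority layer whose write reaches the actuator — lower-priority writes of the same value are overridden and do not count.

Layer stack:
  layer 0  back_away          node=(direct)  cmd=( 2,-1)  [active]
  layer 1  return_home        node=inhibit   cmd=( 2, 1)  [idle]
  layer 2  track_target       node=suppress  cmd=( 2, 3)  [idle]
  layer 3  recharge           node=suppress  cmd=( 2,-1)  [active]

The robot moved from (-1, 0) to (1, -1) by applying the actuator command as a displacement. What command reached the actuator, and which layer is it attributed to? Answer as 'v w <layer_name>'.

displacement = (1, -1) − (-1, 0) = (2, -1)
L0 back_away: active, feeds wire = (2, -1)
L1 return_home: idle → wire stays (2, -1)
L2 track_target: idle → wire stays (2, -1)
L3 recharge: active, suppressor → wire = (2, -1)
actuator = (2, -1) — from layer 3 (recharge)

2 -1 recharge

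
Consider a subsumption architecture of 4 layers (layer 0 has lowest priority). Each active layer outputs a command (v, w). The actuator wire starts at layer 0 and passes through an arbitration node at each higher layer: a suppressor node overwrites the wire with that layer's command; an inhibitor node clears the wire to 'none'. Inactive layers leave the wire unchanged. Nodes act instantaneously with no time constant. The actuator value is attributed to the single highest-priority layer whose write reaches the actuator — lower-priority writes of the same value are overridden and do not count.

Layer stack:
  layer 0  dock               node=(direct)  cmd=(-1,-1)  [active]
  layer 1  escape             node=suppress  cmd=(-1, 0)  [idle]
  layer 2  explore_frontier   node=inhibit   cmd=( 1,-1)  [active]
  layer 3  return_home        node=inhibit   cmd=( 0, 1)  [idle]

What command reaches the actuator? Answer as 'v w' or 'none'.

none

L0 dock: active, feeds wire = (-1, -1)
L1 escape: idle → wire stays (-1, -1)
L2 explore_frontier: active, inhibitor → wire = none
L3 return_home: idle → wire stays none
actuator = none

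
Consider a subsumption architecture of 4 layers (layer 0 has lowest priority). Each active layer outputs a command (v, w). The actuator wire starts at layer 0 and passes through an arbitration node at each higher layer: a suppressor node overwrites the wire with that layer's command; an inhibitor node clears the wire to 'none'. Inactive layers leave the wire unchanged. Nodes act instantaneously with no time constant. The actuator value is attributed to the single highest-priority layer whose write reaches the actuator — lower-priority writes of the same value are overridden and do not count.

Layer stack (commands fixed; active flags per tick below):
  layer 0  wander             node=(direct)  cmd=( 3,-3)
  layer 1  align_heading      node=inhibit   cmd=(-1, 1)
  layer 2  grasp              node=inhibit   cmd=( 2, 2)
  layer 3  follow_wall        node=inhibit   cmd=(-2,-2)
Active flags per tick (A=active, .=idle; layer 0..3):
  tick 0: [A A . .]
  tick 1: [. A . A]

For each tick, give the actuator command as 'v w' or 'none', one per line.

none
none

tick 0:
  [0] wander on; wire := (3, -3)
  [1] align_heading on (inhibit); wire := none
  [2] grasp off; pass none
  [3] follow_wall off; pass none
  output none
tick 1:
  [0] wander off; wire := none
  [1] align_heading on (inhibit); wire := none
  [2] grasp off; pass none
  [3] follow_wall on (inhibit); wire := none
  output none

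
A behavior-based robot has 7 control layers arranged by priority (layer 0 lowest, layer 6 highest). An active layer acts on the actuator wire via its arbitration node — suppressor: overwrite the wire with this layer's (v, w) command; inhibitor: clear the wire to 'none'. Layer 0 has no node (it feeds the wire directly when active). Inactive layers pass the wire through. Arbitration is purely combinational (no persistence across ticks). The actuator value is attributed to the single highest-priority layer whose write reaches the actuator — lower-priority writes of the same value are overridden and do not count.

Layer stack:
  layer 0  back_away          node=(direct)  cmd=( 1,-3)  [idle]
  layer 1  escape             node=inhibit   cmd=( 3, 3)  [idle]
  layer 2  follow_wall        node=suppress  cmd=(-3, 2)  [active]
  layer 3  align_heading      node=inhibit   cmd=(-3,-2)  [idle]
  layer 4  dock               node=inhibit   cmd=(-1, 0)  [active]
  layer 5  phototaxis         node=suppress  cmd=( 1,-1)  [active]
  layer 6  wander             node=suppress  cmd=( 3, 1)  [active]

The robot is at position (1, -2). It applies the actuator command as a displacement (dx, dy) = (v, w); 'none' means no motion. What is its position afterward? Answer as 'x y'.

[0] back_away off; wire := none
[1] escape off; pass none
[2] follow_wall on (suppress); wire := (-3, 2)
[3] align_heading off; pass (-3, 2)
[4] dock on (inhibit); wire := none
[5] phototaxis on (suppress); wire := (1, -1)
[6] wander on (suppress); wire := (3, 1)
output (3, 1)
position: (1, -2) + (3, 1) = (4, -1)

4 -1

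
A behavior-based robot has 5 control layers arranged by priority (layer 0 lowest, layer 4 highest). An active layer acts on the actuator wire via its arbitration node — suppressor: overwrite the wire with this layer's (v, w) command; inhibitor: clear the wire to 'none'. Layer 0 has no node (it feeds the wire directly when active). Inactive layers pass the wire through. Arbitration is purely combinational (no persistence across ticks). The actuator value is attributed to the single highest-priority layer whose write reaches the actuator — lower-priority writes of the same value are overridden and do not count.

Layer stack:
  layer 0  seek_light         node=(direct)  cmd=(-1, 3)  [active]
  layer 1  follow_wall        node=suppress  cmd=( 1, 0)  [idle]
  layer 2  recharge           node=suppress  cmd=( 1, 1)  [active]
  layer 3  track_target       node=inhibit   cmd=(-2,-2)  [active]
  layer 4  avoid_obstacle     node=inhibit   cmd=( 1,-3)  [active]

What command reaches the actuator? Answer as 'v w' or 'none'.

none

layer 0 (seek_light) active — direct: (-1, 3)
layer 1 (follow_wall) idle — unchanged: (-1, 3)
layer 2 (recharge) active — suppresses: (1, 1)
layer 3 (track_target) active — inhibits: none
layer 4 (avoid_obstacle) active — inhibits: none
→ actuator none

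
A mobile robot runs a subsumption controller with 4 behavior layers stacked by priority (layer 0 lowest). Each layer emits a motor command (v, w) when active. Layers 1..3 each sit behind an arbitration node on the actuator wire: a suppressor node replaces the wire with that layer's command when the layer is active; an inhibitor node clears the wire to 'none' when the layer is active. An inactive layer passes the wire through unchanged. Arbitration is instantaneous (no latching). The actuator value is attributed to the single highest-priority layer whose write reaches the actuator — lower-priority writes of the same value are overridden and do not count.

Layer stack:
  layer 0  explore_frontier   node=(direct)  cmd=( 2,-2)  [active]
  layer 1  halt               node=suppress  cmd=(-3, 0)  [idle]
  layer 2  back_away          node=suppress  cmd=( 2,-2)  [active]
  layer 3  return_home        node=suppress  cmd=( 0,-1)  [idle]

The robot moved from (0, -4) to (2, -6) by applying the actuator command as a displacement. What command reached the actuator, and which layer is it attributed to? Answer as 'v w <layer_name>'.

displacement = (2, -6) − (0, -4) = (2, -2)
layer 0 (explore_frontier) active — direct: (2, -2)
layer 1 (halt) idle — unchanged: (2, -2)
layer 2 (back_away) active — suppresses: (2, -2)
layer 3 (return_home) idle — unchanged: (2, -2)
→ actuator (2, -2) — from layer 2 (back_away)

2 -2 back_away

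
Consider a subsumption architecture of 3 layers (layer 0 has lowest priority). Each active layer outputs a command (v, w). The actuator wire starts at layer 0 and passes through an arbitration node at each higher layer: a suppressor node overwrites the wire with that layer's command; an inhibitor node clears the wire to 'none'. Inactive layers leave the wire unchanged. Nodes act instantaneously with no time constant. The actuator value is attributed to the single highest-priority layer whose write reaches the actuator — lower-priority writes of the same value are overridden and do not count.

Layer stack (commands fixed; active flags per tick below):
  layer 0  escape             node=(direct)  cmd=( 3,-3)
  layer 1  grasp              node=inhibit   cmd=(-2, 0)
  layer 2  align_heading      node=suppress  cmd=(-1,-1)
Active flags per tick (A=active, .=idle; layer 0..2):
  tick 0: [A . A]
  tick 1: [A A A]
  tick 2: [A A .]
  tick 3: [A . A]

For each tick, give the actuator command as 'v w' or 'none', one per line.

-1 -1
-1 -1
none
-1 -1

tick 0:
  [0] escape on; wire := (3, -3)
  [1] grasp off; pass (3, -3)
  [2] align_heading on (suppress); wire := (-1, -1)
  output (-1, -1)
tick 1:
  [0] escape on; wire := (3, -3)
  [1] grasp on (inhibit); wire := none
  [2] align_heading on (suppress); wire := (-1, -1)
  output (-1, -1)
tick 2:
  [0] escape on; wire := (3, -3)
  [1] grasp on (inhibit); wire := none
  [2] align_heading off; pass none
  output none
tick 3:
  [0] escape on; wire := (3, -3)
  [1] grasp off; pass (3, -3)
  [2] align_heading on (suppress); wire := (-1, -1)
  output (-1, -1)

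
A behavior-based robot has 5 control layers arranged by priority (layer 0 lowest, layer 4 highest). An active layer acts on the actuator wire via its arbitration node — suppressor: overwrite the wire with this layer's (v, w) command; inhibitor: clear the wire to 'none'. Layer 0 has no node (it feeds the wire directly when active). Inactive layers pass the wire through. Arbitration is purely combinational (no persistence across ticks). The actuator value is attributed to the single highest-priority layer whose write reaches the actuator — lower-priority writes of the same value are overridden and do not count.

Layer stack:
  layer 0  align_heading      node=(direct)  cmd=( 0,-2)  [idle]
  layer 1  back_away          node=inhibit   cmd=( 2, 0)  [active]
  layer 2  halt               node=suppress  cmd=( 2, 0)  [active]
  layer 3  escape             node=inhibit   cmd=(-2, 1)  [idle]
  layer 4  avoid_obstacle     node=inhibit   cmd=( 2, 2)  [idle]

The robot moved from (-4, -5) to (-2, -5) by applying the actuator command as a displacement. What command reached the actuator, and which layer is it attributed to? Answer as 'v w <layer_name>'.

2 0 halt

displacement = (-2, -5) − (-4, -5) = (2, 0)
L0 align_heading: idle → wire = none
L1 back_away: active, inhibitor → wire = none
L2 halt: active, suppressor → wire = (2, 0)
L3 escape: idle → wire stays (2, 0)
L4 avoid_obstacle: idle → wire stays (2, 0)
actuator = (2, 0) — from layer 2 (halt)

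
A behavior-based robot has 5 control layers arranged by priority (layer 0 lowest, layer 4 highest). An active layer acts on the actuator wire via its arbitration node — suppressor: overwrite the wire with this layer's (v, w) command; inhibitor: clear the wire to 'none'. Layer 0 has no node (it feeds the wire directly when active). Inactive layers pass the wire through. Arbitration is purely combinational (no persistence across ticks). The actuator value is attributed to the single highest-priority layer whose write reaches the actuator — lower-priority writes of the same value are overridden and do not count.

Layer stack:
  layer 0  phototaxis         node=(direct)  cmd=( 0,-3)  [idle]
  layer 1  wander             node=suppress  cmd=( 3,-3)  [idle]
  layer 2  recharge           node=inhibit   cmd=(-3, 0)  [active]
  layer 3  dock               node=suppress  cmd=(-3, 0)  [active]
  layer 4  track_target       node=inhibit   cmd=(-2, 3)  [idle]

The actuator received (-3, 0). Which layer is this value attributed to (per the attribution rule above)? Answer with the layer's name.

dock

layer 0 (phototaxis) idle — none
layer 1 (wander) idle — unchanged: none
layer 2 (recharge) active — inhibits: none
layer 3 (dock) active — suppresses: (-3, 0)
layer 4 (track_target) idle — unchanged: (-3, 0)
→ actuator (-3, 0)
last writer: layer 3 = dock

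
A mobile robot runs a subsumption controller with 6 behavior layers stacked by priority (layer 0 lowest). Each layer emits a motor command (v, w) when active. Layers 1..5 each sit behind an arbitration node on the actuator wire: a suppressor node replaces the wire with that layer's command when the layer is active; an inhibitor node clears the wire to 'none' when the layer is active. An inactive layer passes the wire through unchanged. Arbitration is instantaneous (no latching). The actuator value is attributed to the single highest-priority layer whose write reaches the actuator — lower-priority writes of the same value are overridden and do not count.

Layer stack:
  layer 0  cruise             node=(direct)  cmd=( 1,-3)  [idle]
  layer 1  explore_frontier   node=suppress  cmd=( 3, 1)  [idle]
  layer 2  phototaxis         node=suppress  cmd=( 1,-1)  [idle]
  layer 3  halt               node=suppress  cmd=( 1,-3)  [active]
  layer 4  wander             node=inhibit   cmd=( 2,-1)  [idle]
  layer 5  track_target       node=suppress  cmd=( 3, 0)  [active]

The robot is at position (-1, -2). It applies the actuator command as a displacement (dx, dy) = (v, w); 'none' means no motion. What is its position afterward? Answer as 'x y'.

layer 0 (cruise) idle — none
layer 1 (explore_frontier) idle — unchanged: none
layer 2 (phototaxis) idle — unchanged: none
layer 3 (halt) active — suppresses: (1, -3)
layer 4 (wander) idle — unchanged: (1, -3)
layer 5 (track_target) active — suppresses: (3, 0)
→ actuator (3, 0)
position: (-1, -2) + (3, 0) = (2, -2)

2 -2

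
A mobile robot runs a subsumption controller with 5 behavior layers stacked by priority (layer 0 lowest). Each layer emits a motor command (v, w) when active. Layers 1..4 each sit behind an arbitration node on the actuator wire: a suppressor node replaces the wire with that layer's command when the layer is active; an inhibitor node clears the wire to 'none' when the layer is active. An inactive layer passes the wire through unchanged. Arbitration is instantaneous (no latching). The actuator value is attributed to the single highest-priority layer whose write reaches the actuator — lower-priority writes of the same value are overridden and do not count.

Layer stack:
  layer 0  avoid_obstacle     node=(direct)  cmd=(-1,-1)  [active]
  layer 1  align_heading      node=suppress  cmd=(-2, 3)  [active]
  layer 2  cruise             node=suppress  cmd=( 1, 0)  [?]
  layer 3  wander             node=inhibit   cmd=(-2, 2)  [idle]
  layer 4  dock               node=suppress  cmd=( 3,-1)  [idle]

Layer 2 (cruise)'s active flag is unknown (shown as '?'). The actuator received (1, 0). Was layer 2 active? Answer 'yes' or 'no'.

yes

If layer 2 is active=yes:
  actuator would be (1, 0)
If layer 2 is active=no:
  actuator would be (-2, 3)
Observed (1, 0), so layer 2 was active.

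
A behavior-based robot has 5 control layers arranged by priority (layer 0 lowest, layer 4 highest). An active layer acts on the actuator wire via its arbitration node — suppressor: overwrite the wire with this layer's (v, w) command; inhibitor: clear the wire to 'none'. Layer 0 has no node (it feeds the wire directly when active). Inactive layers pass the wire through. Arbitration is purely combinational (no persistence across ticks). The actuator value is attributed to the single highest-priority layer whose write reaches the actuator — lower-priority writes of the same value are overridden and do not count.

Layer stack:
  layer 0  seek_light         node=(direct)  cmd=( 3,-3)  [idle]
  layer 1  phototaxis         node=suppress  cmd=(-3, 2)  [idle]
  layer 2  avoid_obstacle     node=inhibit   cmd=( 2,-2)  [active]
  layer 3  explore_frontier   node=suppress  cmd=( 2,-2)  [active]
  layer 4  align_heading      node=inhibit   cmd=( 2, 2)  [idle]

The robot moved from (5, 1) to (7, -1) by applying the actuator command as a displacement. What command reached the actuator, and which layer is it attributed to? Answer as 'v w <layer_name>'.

2 -2 explore_frontier

displacement = (7, -1) − (5, 1) = (2, -2)
layer 0 (seek_light) idle — none
layer 1 (phototaxis) idle — unchanged: none
layer 2 (avoid_obstacle) active — inhibits: none
layer 3 (explore_frontier) active — suppresses: (2, -2)
layer 4 (align_heading) idle — unchanged: (2, -2)
→ actuator (2, -2) — from layer 3 (explore_frontier)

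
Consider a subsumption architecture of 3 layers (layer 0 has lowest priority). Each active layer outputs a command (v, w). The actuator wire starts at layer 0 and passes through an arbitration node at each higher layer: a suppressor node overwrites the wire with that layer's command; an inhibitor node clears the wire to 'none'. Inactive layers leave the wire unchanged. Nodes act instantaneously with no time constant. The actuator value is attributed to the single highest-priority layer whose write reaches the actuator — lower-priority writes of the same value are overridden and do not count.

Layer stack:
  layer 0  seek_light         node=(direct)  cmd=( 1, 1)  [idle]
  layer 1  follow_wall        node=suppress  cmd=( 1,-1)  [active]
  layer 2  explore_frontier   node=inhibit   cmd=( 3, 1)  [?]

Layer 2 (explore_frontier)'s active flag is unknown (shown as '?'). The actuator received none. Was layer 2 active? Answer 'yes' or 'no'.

If layer 2 is active=yes:
  actuator would be none
If layer 2 is active=no:
  actuator would be (1, -1)
Observed none, so layer 2 was active.

yes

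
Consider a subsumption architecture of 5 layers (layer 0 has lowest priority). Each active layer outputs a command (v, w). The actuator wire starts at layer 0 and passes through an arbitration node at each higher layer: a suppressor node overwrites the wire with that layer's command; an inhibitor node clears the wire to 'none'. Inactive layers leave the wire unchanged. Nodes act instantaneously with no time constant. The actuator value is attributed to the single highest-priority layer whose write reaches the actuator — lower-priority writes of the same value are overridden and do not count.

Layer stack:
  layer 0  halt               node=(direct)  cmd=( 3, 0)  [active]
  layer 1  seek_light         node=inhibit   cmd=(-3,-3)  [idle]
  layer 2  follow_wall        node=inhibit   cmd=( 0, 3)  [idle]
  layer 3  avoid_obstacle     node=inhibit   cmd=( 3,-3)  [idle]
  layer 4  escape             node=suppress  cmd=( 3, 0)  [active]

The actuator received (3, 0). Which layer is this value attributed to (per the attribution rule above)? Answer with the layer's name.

escape

L0 halt: active, feeds wire = (3, 0)
L1 seek_light: idle → wire stays (3, 0)
L2 follow_wall: idle → wire stays (3, 0)
L3 avoid_obstacle: idle → wire stays (3, 0)
L4 escape: active, suppressor → wire = (3, 0)
actuator = (3, 0)
last writer: layer 4 = escape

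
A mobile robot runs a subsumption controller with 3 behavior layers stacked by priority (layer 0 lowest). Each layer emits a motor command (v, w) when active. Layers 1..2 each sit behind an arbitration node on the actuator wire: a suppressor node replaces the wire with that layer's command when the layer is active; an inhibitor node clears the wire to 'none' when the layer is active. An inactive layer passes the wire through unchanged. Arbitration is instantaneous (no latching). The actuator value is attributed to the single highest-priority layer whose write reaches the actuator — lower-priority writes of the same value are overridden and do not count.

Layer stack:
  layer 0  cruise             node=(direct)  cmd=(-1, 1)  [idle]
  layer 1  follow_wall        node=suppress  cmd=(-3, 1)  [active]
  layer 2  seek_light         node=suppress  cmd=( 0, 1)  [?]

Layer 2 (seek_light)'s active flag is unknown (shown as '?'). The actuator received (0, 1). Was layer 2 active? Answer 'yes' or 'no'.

yes

If layer 2 is active=yes:
  actuator would be (0, 1)
If layer 2 is active=no:
  actuator would be (-3, 1)
Observed (0, 1), so layer 2 was active.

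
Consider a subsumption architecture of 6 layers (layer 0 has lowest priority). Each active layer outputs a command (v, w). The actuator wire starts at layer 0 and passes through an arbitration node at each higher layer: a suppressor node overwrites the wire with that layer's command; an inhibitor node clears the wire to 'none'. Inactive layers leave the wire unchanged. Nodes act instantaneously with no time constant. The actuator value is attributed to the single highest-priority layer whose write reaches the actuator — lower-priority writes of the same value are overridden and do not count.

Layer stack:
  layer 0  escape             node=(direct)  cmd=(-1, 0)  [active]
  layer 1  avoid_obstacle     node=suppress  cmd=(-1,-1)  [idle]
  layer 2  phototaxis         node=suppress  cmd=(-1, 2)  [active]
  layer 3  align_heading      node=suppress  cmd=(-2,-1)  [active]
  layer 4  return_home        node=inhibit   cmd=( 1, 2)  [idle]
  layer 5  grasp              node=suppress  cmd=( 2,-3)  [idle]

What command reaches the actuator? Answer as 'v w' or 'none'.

-2 -1

[0] escape on; wire := (-1, 0)
[1] avoid_obstacle off; pass (-1, 0)
[2] phototaxis on (suppress); wire := (-1, 2)
[3] align_heading on (suppress); wire := (-2, -1)
[4] return_home off; pass (-2, -1)
[5] grasp off; pass (-2, -1)
output (-2, -1)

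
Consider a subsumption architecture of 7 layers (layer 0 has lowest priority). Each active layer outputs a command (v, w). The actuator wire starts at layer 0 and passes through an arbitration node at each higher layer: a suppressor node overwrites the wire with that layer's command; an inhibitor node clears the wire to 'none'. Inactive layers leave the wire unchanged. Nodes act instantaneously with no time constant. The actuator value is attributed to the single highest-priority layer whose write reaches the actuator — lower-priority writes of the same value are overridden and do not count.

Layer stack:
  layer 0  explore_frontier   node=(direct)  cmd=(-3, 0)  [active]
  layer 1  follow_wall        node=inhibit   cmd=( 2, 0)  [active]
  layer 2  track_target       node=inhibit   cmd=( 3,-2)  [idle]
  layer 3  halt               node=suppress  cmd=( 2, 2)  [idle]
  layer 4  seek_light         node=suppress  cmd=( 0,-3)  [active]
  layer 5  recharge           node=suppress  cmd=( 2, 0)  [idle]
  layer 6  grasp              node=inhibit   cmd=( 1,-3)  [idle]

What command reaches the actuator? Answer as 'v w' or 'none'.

0 -3

[0] explore_frontier on; wire := (-3, 0)
[1] follow_wall on (inhibit); wire := none
[2] track_target off; pass none
[3] halt off; pass none
[4] seek_light on (suppress); wire := (0, -3)
[5] recharge off; pass (0, -3)
[6] grasp off; pass (0, -3)
output (0, -3)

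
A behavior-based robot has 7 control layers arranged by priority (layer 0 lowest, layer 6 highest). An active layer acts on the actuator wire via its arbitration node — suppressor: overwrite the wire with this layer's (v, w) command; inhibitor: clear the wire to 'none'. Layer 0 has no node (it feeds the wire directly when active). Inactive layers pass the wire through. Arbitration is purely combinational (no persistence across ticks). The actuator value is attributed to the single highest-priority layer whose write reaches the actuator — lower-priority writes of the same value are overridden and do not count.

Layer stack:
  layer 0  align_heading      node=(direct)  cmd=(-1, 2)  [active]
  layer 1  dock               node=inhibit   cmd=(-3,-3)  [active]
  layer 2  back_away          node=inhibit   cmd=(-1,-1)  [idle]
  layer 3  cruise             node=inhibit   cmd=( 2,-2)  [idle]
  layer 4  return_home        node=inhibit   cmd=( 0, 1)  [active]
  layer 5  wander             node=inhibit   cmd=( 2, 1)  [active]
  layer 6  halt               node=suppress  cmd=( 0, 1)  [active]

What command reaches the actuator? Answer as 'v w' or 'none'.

0 1

L0 align_heading: active, feeds wire = (-1, 2)
L1 dock: active, inhibitor → wire = none
L2 back_away: idle → wire stays none
L3 cruise: idle → wire stays none
L4 return_home: active, inhibitor → wire = none
L5 wander: active, inhibitor → wire = none
L6 halt: active, suppressor → wire = (0, 1)
actuator = (0, 1)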